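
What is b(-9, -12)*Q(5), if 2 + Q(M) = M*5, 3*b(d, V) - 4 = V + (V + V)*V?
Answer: 6440/3 ≈ 2146.7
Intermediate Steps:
b(d, V) = 4/3 + V/3 + 2*V²/3 (b(d, V) = 4/3 + (V + (V + V)*V)/3 = 4/3 + (V + (2*V)*V)/3 = 4/3 + (V + 2*V²)/3 = 4/3 + (V/3 + 2*V²/3) = 4/3 + V/3 + 2*V²/3)
Q(M) = -2 + 5*M (Q(M) = -2 + M*5 = -2 + 5*M)
b(-9, -12)*Q(5) = (4/3 + (⅓)*(-12) + (⅔)*(-12)²)*(-2 + 5*5) = (4/3 - 4 + (⅔)*144)*(-2 + 25) = (4/3 - 4 + 96)*23 = (280/3)*23 = 6440/3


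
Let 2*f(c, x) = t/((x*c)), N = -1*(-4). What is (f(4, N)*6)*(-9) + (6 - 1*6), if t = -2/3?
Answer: 9/8 ≈ 1.1250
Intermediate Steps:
N = 4
t = -⅔ (t = -2*⅓ = -⅔ ≈ -0.66667)
f(c, x) = -1/(3*c*x) (f(c, x) = (-2*1/(c*x)/3)/2 = (-2/(3*c*x))/2 = -1/(3*c*x))
(f(4, N)*6)*(-9) + (6 - 1*6) = (-⅓/(4*4)*6)*(-9) + (6 - 1*6) = (-⅓*¼*¼*6)*(-9) + (6 - 6) = -1/48*6*(-9) + 0 = -⅛*(-9) + 0 = 9/8 + 0 = 9/8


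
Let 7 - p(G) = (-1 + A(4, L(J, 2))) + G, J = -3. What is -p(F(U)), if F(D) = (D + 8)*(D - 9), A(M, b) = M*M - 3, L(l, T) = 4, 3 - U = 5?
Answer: -61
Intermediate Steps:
U = -2 (U = 3 - 1*5 = 3 - 5 = -2)
A(M, b) = -3 + M² (A(M, b) = M² - 3 = -3 + M²)
F(D) = (-9 + D)*(8 + D) (F(D) = (8 + D)*(-9 + D) = (-9 + D)*(8 + D))
p(G) = -5 - G (p(G) = 7 - ((-1 + (-3 + 4²)) + G) = 7 - ((-1 + (-3 + 16)) + G) = 7 - ((-1 + 13) + G) = 7 - (12 + G) = 7 + (-12 - G) = -5 - G)
-p(F(U)) = -(-5 - (-72 + (-2)² - 1*(-2))) = -(-5 - (-72 + 4 + 2)) = -(-5 - 1*(-66)) = -(-5 + 66) = -1*61 = -61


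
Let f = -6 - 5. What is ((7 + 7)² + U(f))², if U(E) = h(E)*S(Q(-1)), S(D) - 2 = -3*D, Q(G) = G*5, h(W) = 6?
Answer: 88804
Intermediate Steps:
Q(G) = 5*G
S(D) = 2 - 3*D
f = -11
U(E) = 102 (U(E) = 6*(2 - 15*(-1)) = 6*(2 - 3*(-5)) = 6*(2 + 15) = 6*17 = 102)
((7 + 7)² + U(f))² = ((7 + 7)² + 102)² = (14² + 102)² = (196 + 102)² = 298² = 88804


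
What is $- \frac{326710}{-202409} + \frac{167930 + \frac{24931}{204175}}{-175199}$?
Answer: $\frac{4746802751757221}{7240424120282425} \approx 0.6556$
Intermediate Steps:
$- \frac{326710}{-202409} + \frac{167930 + \frac{24931}{204175}}{-175199} = \left(-326710\right) \left(- \frac{1}{202409}\right) + \left(167930 + 24931 \cdot \frac{1}{204175}\right) \left(- \frac{1}{175199}\right) = \frac{326710}{202409} + \left(167930 + \frac{24931}{204175}\right) \left(- \frac{1}{175199}\right) = \frac{326710}{202409} + \frac{34287132681}{204175} \left(- \frac{1}{175199}\right) = \frac{326710}{202409} - \frac{34287132681}{35771255825} = \frac{4746802751757221}{7240424120282425}$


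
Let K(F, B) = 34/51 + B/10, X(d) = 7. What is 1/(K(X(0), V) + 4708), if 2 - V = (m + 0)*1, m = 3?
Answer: 30/141257 ≈ 0.00021238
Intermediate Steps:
V = -1 (V = 2 - (3 + 0) = 2 - 3 = -1)
K(F, B) = 2/3 + B/10 (K(F, B) = 34*(1/51) + B*(1/10) = 2/3 + B/10)
1/(K(X(0), V) + 4708) = 1/((2/3 + (1/10)*(-1)) + 4708) = 1/((2/3 - 1/10) + 4708) = 1/(17/30 + 4708) = 1/(141257/30) = 30/141257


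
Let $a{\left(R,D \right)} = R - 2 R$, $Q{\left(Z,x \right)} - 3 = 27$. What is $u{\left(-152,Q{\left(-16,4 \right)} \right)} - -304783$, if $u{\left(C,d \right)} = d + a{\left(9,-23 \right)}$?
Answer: $304804$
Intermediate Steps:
$Q{\left(Z,x \right)} = 30$ ($Q{\left(Z,x \right)} = 3 + 27 = 30$)
$a{\left(R,D \right)} = - R$
$u{\left(C,d \right)} = -9 + d$ ($u{\left(C,d \right)} = d - 9 = -9 + d$)
$u{\left(-152,Q{\left(-16,4 \right)} \right)} - -304783 = \left(-9 + 30\right) - -304783 = 21 + 304783 = 304804$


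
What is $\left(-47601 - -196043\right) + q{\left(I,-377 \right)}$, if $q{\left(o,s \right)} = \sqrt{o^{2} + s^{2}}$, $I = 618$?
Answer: $148442 + \sqrt{524053} \approx 1.4917 \cdot 10^{5}$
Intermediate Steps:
$\left(-47601 - -196043\right) + q{\left(I,-377 \right)} = \left(-47601 - -196043\right) + \sqrt{618^{2} + \left(-377\right)^{2}} = \left(-47601 + 196043\right) + \sqrt{381924 + 142129} = 148442 + \sqrt{524053}$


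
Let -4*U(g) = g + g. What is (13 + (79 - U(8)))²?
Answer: 9216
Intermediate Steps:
U(g) = -g/2 (U(g) = -(g + g)/4 = -g/2)
(13 + (79 - U(8)))² = (13 + (79 - (-1)*8/2))² = (13 + (79 - 1*(-4)))² = (13 + (79 + 4))² = (13 + 83)² = 96² = 9216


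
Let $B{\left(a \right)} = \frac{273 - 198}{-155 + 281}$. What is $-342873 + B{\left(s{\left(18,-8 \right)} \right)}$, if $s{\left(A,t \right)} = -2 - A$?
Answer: $- \frac{14400641}{42} \approx -3.4287 \cdot 10^{5}$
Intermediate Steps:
$B{\left(a \right)} = \frac{25}{42}$ ($B{\left(a \right)} = \frac{75}{126} = 75 \cdot \frac{1}{126} = \frac{25}{42}$)
$-342873 + B{\left(s{\left(18,-8 \right)} \right)} = -342873 + \frac{25}{42} = - \frac{14400641}{42}$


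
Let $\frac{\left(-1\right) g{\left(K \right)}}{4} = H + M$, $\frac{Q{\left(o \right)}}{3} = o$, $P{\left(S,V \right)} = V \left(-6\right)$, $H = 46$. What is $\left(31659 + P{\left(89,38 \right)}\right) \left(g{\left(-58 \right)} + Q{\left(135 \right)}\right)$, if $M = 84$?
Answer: $-3614565$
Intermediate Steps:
$P{\left(S,V \right)} = - 6 V$
$Q{\left(o \right)} = 3 o$
$g{\left(K \right)} = -520$ ($g{\left(K \right)} = - 4 \left(46 + 84\right) = \left(-4\right) 130 = -520$)
$\left(31659 + P{\left(89,38 \right)}\right) \left(g{\left(-58 \right)} + Q{\left(135 \right)}\right) = \left(31659 - 228\right) \left(-520 + 3 \cdot 135\right) = \left(31659 - 228\right) \left(-520 + 405\right) = 31431 \left(-115\right) = -3614565$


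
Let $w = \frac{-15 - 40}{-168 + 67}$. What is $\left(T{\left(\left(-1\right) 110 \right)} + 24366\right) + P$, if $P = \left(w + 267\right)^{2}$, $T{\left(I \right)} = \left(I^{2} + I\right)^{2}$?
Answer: $\frac{1467475526150}{10201} \approx 1.4386 \cdot 10^{8}$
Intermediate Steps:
$w = \frac{55}{101}$ ($w = - \frac{55}{-101} = \left(-55\right) \left(- \frac{1}{101}\right) = \frac{55}{101} \approx 0.54455$)
$T{\left(I \right)} = \left(I + I^{2}\right)^{2}$
$P = \frac{730188484}{10201}$ ($P = \left(\frac{55}{101} + 267\right)^{2} = \left(\frac{27022}{101}\right)^{2} = \frac{730188484}{10201} \approx 71580.0$)
$\left(T{\left(\left(-1\right) 110 \right)} + 24366\right) + P = \left(\left(\left(-1\right) 110\right)^{2} \left(1 - 110\right)^{2} + 24366\right) + \frac{730188484}{10201} = \left(\left(-110\right)^{2} \left(1 - 110\right)^{2} + 24366\right) + \frac{730188484}{10201} = \left(12100 \left(-109\right)^{2} + 24366\right) + \frac{730188484}{10201} = \left(12100 \cdot 11881 + 24366\right) + \frac{730188484}{10201} = \left(143760100 + 24366\right) + \frac{730188484}{10201} = 143784466 + \frac{730188484}{10201} = \frac{1467475526150}{10201}$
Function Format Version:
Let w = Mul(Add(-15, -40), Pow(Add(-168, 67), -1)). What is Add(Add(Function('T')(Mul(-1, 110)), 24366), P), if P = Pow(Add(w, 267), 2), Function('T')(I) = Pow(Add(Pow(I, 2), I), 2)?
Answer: Rational(1467475526150, 10201) ≈ 1.4386e+8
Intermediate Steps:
w = Rational(55, 101) (w = Mul(-55, Pow(-101, -1)) = Mul(-55, Rational(-1, 101)) = Rational(55, 101) ≈ 0.54455)
Function('T')(I) = Pow(Add(I, Pow(I, 2)), 2)
P = Rational(730188484, 10201) (P = Pow(Add(Rational(55, 101), 267), 2) = Pow(Rational(27022, 101), 2) = Rational(730188484, 10201) ≈ 71580.)
Add(Add(Function('T')(Mul(-1, 110)), 24366), P) = Add(Add(Mul(Pow(Mul(-1, 110), 2), Pow(Add(1, Mul(-1, 110)), 2)), 24366), Rational(730188484, 10201)) = Add(Add(Mul(Pow(-110, 2), Pow(Add(1, -110), 2)), 24366), Rational(730188484, 10201)) = Add(Add(Mul(12100, Pow(-109, 2)), 24366), Rational(730188484, 10201)) = Add(Add(Mul(12100, 11881), 24366), Rational(730188484, 10201)) = Add(Add(143760100, 24366), Rational(730188484, 10201)) = Add(143784466, Rational(730188484, 10201)) = Rational(1467475526150, 10201)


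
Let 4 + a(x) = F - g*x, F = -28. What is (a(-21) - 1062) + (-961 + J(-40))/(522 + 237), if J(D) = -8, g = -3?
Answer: -293044/253 ≈ -1158.3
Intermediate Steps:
a(x) = -32 + 3*x (a(x) = -4 + (-28 - (-3)*x) = -4 + (-28 + 3*x) = -32 + 3*x)
(a(-21) - 1062) + (-961 + J(-40))/(522 + 237) = ((-32 + 3*(-21)) - 1062) + (-961 - 8)/(522 + 237) = ((-32 - 63) - 1062) - 969/759 = (-95 - 1062) - 969*1/759 = -1157 - 323/253 = -293044/253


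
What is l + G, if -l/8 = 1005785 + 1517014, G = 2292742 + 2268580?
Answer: -15621070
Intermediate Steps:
G = 4561322
l = -20182392 (l = -8*(1005785 + 1517014) = -8*2522799 = -20182392)
l + G = -20182392 + 4561322 = -15621070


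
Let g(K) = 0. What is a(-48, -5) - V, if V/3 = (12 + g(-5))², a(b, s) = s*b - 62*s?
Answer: 118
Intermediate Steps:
a(b, s) = -62*s + b*s (a(b, s) = b*s - 62*s = -62*s + b*s)
V = 432 (V = 3*(12 + 0)² = 3*12² = 3*144 = 432)
a(-48, -5) - V = -5*(-62 - 48) - 1*432 = -5*(-110) - 432 = 550 - 432 = 118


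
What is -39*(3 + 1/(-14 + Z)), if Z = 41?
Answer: -1066/9 ≈ -118.44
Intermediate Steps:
-39*(3 + 1/(-14 + Z)) = -39*(3 + 1/(-14 + 41)) = -39*(3 + 1/27) = -39*82/27 = -1066/9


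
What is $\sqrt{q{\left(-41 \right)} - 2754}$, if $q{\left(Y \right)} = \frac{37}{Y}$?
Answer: $\frac{i \sqrt{4630991}}{41} \approx 52.487 i$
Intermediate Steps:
$\sqrt{q{\left(-41 \right)} - 2754} = \sqrt{\frac{37}{-41} - 2754} = \sqrt{37 \left(- \frac{1}{41}\right) - 2754} = \sqrt{- \frac{37}{41} - 2754} = \sqrt{- \frac{112951}{41}} = \frac{i \sqrt{4630991}}{41}$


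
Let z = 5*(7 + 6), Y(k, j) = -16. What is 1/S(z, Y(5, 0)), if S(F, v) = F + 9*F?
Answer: 1/650 ≈ 0.0015385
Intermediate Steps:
z = 65 (z = 5*13 = 65)
S(F, v) = 10*F
1/S(z, Y(5, 0)) = 1/(10*65) = 1/650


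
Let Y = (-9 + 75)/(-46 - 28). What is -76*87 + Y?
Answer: -244677/37 ≈ -6612.9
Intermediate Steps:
Y = -33/37 (Y = 66/(-74) = 66*(-1/74) = -33/37 ≈ -0.89189)
-76*87 + Y = -76*87 - 33/37 = -6612 - 33/37 = -244677/37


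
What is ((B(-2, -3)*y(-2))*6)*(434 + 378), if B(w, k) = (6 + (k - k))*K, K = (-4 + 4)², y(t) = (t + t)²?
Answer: 0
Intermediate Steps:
y(t) = 4*t² (y(t) = (2*t)² = 4*t²)
K = 0 (K = 0² = 0)
B(w, k) = 0 (B(w, k) = (6 + (k - k))*0 = (6 + 0)*0 = 6*0 = 0)
((B(-2, -3)*y(-2))*6)*(434 + 378) = ((0*(4*(-2)²))*6)*(434 + 378) = ((0*(4*4))*6)*812 = ((0*16)*6)*812 = (0*6)*812 = 0*812 = 0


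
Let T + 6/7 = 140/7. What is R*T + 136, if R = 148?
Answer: 20784/7 ≈ 2969.1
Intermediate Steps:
T = 134/7 (T = -6/7 + 140/7 = -6/7 + 140*(⅐) = -6/7 + 20 = 134/7 ≈ 19.143)
R*T + 136 = 148*(134/7) + 136 = 19832/7 + 136 = 20784/7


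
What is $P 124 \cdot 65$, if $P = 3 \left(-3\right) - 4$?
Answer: $-104780$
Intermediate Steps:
$P = -13$ ($P = -9 - 4 = -13$)
$P 124 \cdot 65 = \left(-13\right) 124 \cdot 65 = \left(-1612\right) 65 = -104780$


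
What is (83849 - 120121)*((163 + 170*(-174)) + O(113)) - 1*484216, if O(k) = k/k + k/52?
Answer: 13863383484/13 ≈ 1.0664e+9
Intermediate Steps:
O(k) = 1 + k/52 (O(k) = 1 + k*(1/52) = 1 + k/52)
(83849 - 120121)*((163 + 170*(-174)) + O(113)) - 1*484216 = (83849 - 120121)*((163 + 170*(-174)) + (1 + (1/52)*113)) - 1*484216 = -36272*((163 - 29580) + (1 + 113/52)) - 484216 = -36272*(-29417 + 165/52) - 484216 = -36272*(-1529519/52) - 484216 = 13869678292/13 - 484216 = 13863383484/13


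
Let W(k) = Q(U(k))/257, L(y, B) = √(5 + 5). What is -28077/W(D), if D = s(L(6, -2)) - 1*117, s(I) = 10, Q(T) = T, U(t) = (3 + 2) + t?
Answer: 2405263/34 ≈ 70743.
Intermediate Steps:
U(t) = 5 + t
L(y, B) = √10
D = -107 (D = 10 - 1*117 = 10 - 117 = -107)
W(k) = 5/257 + k/257 (W(k) = (5 + k)/257 = (5 + k)*(1/257) = 5/257 + k/257)
-28077/W(D) = -28077/(5/257 + (1/257)*(-107)) = -28077/(5/257 - 107/257) = -28077/(-102/257) = -28077*(-257/102) = 2405263/34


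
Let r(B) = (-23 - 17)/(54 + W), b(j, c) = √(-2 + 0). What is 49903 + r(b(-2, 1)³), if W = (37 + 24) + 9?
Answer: 1546983/31 ≈ 49903.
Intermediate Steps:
W = 70 (W = 61 + 9 = 70)
b(j, c) = I*√2 (b(j, c) = √(-2) = I*√2)
r(B) = -10/31 (r(B) = (-23 - 17)/(54 + 70) = -40/124 = -40*1/124 = -10/31)
49903 + r(b(-2, 1)³) = 49903 - 10/31 = 1546983/31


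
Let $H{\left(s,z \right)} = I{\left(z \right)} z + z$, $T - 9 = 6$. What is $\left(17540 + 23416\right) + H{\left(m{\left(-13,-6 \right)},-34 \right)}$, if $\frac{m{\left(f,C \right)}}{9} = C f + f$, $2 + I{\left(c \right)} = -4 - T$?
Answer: $41636$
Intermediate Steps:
$T = 15$ ($T = 9 + 6 = 15$)
$I{\left(c \right)} = -21$ ($I{\left(c \right)} = -2 - 19 = -21$)
$m{\left(f,C \right)} = 9 f + 9 C f$ ($m{\left(f,C \right)} = 9 \left(C f + f\right) = 9 \left(f + C f\right) = 9 f + 9 C f$)
$H{\left(s,z \right)} = - 20 z$ ($H{\left(s,z \right)} = - 21 z + z = - 20 z$)
$\left(17540 + 23416\right) + H{\left(m{\left(-13,-6 \right)},-34 \right)} = \left(17540 + 23416\right) - -680 = 40956 + 680 = 41636$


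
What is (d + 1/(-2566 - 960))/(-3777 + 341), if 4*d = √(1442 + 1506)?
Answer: 1/12115336 - √737/6872 ≈ -0.0039504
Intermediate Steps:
d = √737/2 (d = √(1442 + 1506)/4 = √2948/4 = (2*√737)/4 = √737/2 ≈ 13.574)
(d + 1/(-2566 - 960))/(-3777 + 341) = (√737/2 + 1/(-2566 - 960))/(-3777 + 341) = (√737/2 + 1/(-3526))/(-3436) = (√737/2 - 1/3526)*(-1/3436) = (-1/3526 + √737/2)*(-1/3436) = 1/12115336 - √737/6872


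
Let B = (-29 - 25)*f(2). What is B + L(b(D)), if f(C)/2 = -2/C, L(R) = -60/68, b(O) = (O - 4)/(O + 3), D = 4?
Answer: 1821/17 ≈ 107.12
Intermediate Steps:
b(O) = (-4 + O)/(3 + O)
L(R) = -15/17 (L(R) = -60*1/68 = -15/17)
f(C) = -4/C (f(C) = 2*(-2/C) = -4/C)
B = 108 (B = (-29 - 25)*(-4/2) = -(-216)/2 = -54*(-2) = 108)
B + L(b(D)) = 108 - 15/17 = 1821/17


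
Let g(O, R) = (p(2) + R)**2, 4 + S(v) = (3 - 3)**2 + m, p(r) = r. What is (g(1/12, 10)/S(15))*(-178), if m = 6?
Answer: -12816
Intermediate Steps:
S(v) = 2 (S(v) = -4 + ((3 - 3)**2 + 6) = -4 + (0**2 + 6) = -4 + (0 + 6) = -4 + 6 = 2)
g(O, R) = (2 + R)**2
(g(1/12, 10)/S(15))*(-178) = ((2 + 10)**2/2)*(-178) = ((1/2)*12**2)*(-178) = ((1/2)*144)*(-178) = 72*(-178) = -12816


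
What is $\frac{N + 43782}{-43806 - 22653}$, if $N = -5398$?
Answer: $- \frac{38384}{66459} \approx -0.57756$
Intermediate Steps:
$\frac{N + 43782}{-43806 - 22653} = \frac{-5398 + 43782}{-43806 - 22653} = \frac{38384}{-66459} = 38384 \left(- \frac{1}{66459}\right) = - \frac{38384}{66459}$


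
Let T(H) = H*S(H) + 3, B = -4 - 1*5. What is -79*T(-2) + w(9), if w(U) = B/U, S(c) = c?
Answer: -554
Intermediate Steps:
B = -9 (B = -4 - 5 = -9)
T(H) = 3 + H² (T(H) = H*H + 3 = H² + 3 = 3 + H²)
w(U) = -9/U
-79*T(-2) + w(9) = -79*(3 + (-2)²) - 9/9 = -79*(3 + 4) - 9*⅑ = -79*7 - 1 = -553 - 1 = -554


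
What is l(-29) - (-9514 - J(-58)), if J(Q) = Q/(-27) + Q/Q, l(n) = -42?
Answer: 255829/27 ≈ 9475.1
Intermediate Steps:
J(Q) = 1 - Q/27 (J(Q) = Q*(-1/27) + 1 = -Q/27 + 1 = 1 - Q/27)
l(-29) - (-9514 - J(-58)) = -42 - (-9514 - (1 - 1/27*(-58))) = -42 - (-9514 - (1 + 58/27)) = -42 - (-9514 - 1*85/27) = -42 - (-9514 - 85/27) = -42 - 1*(-256963/27) = -42 + 256963/27 = 255829/27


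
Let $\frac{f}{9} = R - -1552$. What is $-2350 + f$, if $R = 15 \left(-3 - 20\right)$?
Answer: $8513$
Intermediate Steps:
$R = -345$ ($R = 15 \left(-23\right) = -345$)
$f = 10863$ ($f = 9 \left(-345 - -1552\right) = 9 \left(-345 + 1552\right) = 9 \cdot 1207 = 10863$)
$-2350 + f = -2350 + 10863 = 8513$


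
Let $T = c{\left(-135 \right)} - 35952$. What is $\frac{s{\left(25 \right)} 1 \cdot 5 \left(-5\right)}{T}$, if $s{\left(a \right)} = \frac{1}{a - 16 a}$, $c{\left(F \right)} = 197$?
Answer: $- \frac{1}{536325} \approx -1.8645 \cdot 10^{-6}$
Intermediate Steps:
$s{\left(a \right)} = - \frac{1}{15 a}$ ($s{\left(a \right)} = \frac{1}{\left(-15\right) a} = - \frac{1}{15 a}$)
$T = -35755$ ($T = 197 - 35952 = -35755$)
$\frac{s{\left(25 \right)} 1 \cdot 5 \left(-5\right)}{T} = \frac{- \frac{1}{15 \cdot 25} \cdot 1 \cdot 5 \left(-5\right)}{-35755} = \left(- \frac{1}{15}\right) \frac{1}{25} \cdot 5 \left(-5\right) \left(- \frac{1}{35755}\right) = \left(- \frac{1}{375}\right) \left(-25\right) \left(- \frac{1}{35755}\right) = \frac{1}{15} \left(- \frac{1}{35755}\right) = - \frac{1}{536325}$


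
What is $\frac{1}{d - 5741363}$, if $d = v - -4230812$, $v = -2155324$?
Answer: $- \frac{1}{3665875} \approx -2.7279 \cdot 10^{-7}$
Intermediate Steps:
$d = 2075488$ ($d = -2155324 - -4230812 = -2155324 + 4230812 = 2075488$)
$\frac{1}{d - 5741363} = \frac{1}{2075488 - 5741363} = \frac{1}{-3665875} = - \frac{1}{3665875}$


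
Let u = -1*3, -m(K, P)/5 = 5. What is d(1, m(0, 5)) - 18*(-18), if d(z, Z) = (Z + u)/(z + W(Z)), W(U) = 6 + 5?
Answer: 965/3 ≈ 321.67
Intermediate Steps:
m(K, P) = -25 (m(K, P) = -5*5 = -25)
u = -3
W(U) = 11
d(z, Z) = (-3 + Z)/(11 + z) (d(z, Z) = (Z - 3)/(z + 11) = (-3 + Z)/(11 + z))
d(1, m(0, 5)) - 18*(-18) = (-3 - 25)/(11 + 1) - 18*(-18) = -28/12 + 324 = (1/12)*(-28) + 324 = -7/3 + 324 = 965/3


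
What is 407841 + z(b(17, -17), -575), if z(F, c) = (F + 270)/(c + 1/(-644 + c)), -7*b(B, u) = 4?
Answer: 1000531113164/2453241 ≈ 4.0784e+5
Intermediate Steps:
b(B, u) = -4/7 (b(B, u) = -⅐*4 = -4/7)
z(F, c) = (270 + F)/(c + 1/(-644 + c))
407841 + z(b(17, -17), -575) = 407841 + (-173880 - 644*(-4/7) + 270*(-575) - 4/7*(-575))/(1 + (-575)² - 644*(-575)) = 407841 + (-173880 + 368 - 155250 + 2300/7)/(1 + 330625 + 370300) = 407841 - 2299034/7/700926 = 407841 + (1/700926)*(-2299034/7) = 407841 - 1149517/2453241 = 1000531113164/2453241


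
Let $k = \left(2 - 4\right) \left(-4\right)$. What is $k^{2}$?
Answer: $64$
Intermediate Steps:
$k = 8$ ($k = \left(2 - 4\right) \left(-4\right) = \left(-2\right) \left(-4\right) = 8$)
$k^{2} = 8^{2} = 64$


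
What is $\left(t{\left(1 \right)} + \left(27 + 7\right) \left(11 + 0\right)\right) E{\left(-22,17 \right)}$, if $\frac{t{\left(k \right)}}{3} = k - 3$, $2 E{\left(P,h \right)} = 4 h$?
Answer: $12512$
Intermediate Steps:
$E{\left(P,h \right)} = 2 h$ ($E{\left(P,h \right)} = \frac{4 h}{2} = 2 h$)
$t{\left(k \right)} = -9 + 3 k$ ($t{\left(k \right)} = 3 \left(k - 3\right) = 3 \left(-3 + k\right) = -9 + 3 k$)
$\left(t{\left(1 \right)} + \left(27 + 7\right) \left(11 + 0\right)\right) E{\left(-22,17 \right)} = \left(\left(-9 + 3 \cdot 1\right) + \left(27 + 7\right) \left(11 + 0\right)\right) 2 \cdot 17 = \left(\left(-9 + 3\right) + 34 \cdot 11\right) 34 = \left(-6 + 374\right) 34 = 368 \cdot 34 = 12512$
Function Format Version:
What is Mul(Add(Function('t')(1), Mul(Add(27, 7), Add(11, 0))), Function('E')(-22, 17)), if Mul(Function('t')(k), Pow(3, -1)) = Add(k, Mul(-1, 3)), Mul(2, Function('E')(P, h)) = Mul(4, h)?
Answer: 12512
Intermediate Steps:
Function('E')(P, h) = Mul(2, h) (Function('E')(P, h) = Mul(Rational(1, 2), Mul(4, h)) = Mul(2, h))
Function('t')(k) = Add(-9, Mul(3, k)) (Function('t')(k) = Mul(3, Add(k, Mul(-1, 3))) = Mul(3, Add(k, -3)) = Mul(3, Add(-3, k)) = Add(-9, Mul(3, k)))
Mul(Add(Function('t')(1), Mul(Add(27, 7), Add(11, 0))), Function('E')(-22, 17)) = Mul(Add(Add(-9, Mul(3, 1)), Mul(Add(27, 7), Add(11, 0))), Mul(2, 17)) = Mul(Add(Add(-9, 3), Mul(34, 11)), 34) = Mul(Add(-6, 374), 34) = Mul(368, 34) = 12512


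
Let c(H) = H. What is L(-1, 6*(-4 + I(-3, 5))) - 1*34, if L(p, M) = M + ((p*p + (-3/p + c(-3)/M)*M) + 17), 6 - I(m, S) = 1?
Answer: 5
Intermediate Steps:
I(m, S) = 5 (I(m, S) = 6 - 1*1 = 6 - 1 = 5)
L(p, M) = 17 + M + p² + M*(-3/M - 3/p) (L(p, M) = M + ((p*p + (-3/p - 3/M)*M) + 17) = M + ((p² + (-3/M - 3/p)*M) + 17) = M + ((p² + M*(-3/M - 3/p)) + 17) = M + (17 + p² + M*(-3/M - 3/p)) = 17 + M + p² + M*(-3/M - 3/p))
L(-1, 6*(-4 + I(-3, 5))) - 1*34 = (14 + 6*(-4 + 5) + (-1)² - 3*6*(-4 + 5)/(-1)) - 1*34 = (14 + 6*1 + 1 - 3*6*1*(-1)) - 34 = (14 + 6 + 1 - 3*6*(-1)) - 34 = (14 + 6 + 1 + 18) - 34 = 39 - 34 = 5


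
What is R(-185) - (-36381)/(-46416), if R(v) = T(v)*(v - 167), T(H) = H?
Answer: 1007524513/15472 ≈ 65119.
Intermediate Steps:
R(v) = v*(-167 + v) (R(v) = v*(v - 167) = v*(-167 + v))
R(-185) - (-36381)/(-46416) = -185*(-167 - 185) - (-36381)/(-46416) = -185*(-352) - (-36381)*(-1)/46416 = 65120 - 1*12127/15472 = 65120 - 12127/15472 = 1007524513/15472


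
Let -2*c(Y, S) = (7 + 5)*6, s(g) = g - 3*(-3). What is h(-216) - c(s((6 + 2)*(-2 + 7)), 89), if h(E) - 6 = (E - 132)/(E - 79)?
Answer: 12738/295 ≈ 43.180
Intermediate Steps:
s(g) = 9 + g (s(g) = g + 9 = 9 + g)
c(Y, S) = -36 (c(Y, S) = -(7 + 5)*6/2 = -6*6 = -1/2*72 = -36)
h(E) = 6 + (-132 + E)/(-79 + E) (h(E) = 6 + (E - 132)/(E - 79) = 6 + (-132 + E)/(-79 + E))
h(-216) - c(s((6 + 2)*(-2 + 7)), 89) = (-606 + 7*(-216))/(-79 - 216) - 1*(-36) = (-606 - 1512)/(-295) + 36 = -1/295*(-2118) + 36 = 2118/295 + 36 = 12738/295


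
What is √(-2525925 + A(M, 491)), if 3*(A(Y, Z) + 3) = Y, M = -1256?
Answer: 4*I*√1421070/3 ≈ 1589.4*I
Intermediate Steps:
A(Y, Z) = -3 + Y/3
√(-2525925 + A(M, 491)) = √(-2525925 + (-3 + (⅓)*(-1256))) = √(-2525925 + (-3 - 1256/3)) = √(-2525925 - 1265/3) = √(-7579040/3) = 4*I*√1421070/3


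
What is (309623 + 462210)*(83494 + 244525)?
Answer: 253175888827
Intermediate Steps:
(309623 + 462210)*(83494 + 244525) = 771833*328019 = 253175888827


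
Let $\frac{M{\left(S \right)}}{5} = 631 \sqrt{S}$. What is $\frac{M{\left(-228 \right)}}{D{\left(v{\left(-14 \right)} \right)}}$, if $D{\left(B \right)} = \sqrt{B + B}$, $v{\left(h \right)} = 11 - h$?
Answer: $631 i \sqrt{114} \approx 6737.2 i$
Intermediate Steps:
$M{\left(S \right)} = 3155 \sqrt{S}$ ($M{\left(S \right)} = 5 \cdot 631 \sqrt{S} = 3155 \sqrt{S}$)
$D{\left(B \right)} = \sqrt{2} \sqrt{B}$ ($D{\left(B \right)} = \sqrt{2 B} = \sqrt{2} \sqrt{B}$)
$\frac{M{\left(-228 \right)}}{D{\left(v{\left(-14 \right)} \right)}} = \frac{3155 \sqrt{-228}}{\sqrt{2} \sqrt{11 - -14}} = \frac{3155 \cdot 2 i \sqrt{57}}{\sqrt{2} \sqrt{11 + 14}} = \frac{6310 i \sqrt{57}}{\sqrt{2} \sqrt{25}} = \frac{6310 i \sqrt{57}}{\sqrt{2} \cdot 5} = \frac{6310 i \sqrt{57}}{5 \sqrt{2}} = 6310 i \sqrt{57} \frac{\sqrt{2}}{10} = 631 i \sqrt{114}$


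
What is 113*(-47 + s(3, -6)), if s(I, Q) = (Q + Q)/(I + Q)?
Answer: -4859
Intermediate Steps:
s(I, Q) = 2*Q/(I + Q) (s(I, Q) = (2*Q)/(I + Q) = 2*Q/(I + Q))
113*(-47 + s(3, -6)) = 113*(-47 + 2*(-6)/(3 - 6)) = 113*(-47 + 2*(-6)/(-3)) = 113*(-47 + 2*(-6)*(-1/3)) = 113*(-47 + 4) = 113*(-43) = -4859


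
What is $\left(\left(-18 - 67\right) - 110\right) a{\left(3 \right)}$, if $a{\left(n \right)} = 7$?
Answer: $-1365$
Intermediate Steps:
$\left(\left(-18 - 67\right) - 110\right) a{\left(3 \right)} = \left(\left(-18 - 67\right) - 110\right) 7 = \left(-85 - 110\right) 7 = \left(-195\right) 7 = -1365$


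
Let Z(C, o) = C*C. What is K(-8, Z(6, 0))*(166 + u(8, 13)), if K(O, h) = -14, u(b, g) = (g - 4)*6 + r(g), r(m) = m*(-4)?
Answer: -2352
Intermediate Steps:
Z(C, o) = C²
r(m) = -4*m
u(b, g) = -24 + 2*g (u(b, g) = (g - 4)*6 - 4*g = (-4 + g)*6 - 4*g = (-24 + 6*g) - 4*g = -24 + 2*g)
K(-8, Z(6, 0))*(166 + u(8, 13)) = -14*(166 + (-24 + 2*13)) = -14*(166 + (-24 + 26)) = -14*(166 + 2) = -14*168 = -2352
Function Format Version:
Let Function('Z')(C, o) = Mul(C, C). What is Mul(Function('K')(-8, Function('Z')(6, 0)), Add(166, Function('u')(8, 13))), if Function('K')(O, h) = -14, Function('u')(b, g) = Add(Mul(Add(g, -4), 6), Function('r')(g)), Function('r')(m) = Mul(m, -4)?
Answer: -2352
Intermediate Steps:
Function('Z')(C, o) = Pow(C, 2)
Function('r')(m) = Mul(-4, m)
Function('u')(b, g) = Add(-24, Mul(2, g)) (Function('u')(b, g) = Add(Mul(Add(g, -4), 6), Mul(-4, g)) = Add(Mul(Add(-4, g), 6), Mul(-4, g)) = Add(Add(-24, Mul(6, g)), Mul(-4, g)) = Add(-24, Mul(2, g)))
Mul(Function('K')(-8, Function('Z')(6, 0)), Add(166, Function('u')(8, 13))) = Mul(-14, Add(166, Add(-24, Mul(2, 13)))) = Mul(-14, Add(166, Add(-24, 26))) = Mul(-14, Add(166, 2)) = Mul(-14, 168) = -2352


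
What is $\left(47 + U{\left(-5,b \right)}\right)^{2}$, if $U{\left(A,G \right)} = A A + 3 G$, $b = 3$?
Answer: $6561$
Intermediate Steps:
$U{\left(A,G \right)} = A^{2} + 3 G$
$\left(47 + U{\left(-5,b \right)}\right)^{2} = \left(47 + \left(\left(-5\right)^{2} + 3 \cdot 3\right)\right)^{2} = \left(47 + \left(25 + 9\right)\right)^{2} = \left(47 + 34\right)^{2} = 81^{2} = 6561$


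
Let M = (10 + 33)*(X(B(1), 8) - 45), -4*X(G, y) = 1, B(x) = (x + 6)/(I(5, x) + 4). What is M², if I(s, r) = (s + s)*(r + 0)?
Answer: 60575089/16 ≈ 3.7859e+6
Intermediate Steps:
I(s, r) = 2*r*s (I(s, r) = (2*s)*r = 2*r*s)
B(x) = (6 + x)/(4 + 10*x) (B(x) = (x + 6)/(2*x*5 + 4) = (6 + x)/(10*x + 4) = (6 + x)/(4 + 10*x))
X(G, y) = -¼ (X(G, y) = -¼*1 = -¼)
M = -7783/4 (M = (10 + 33)*(-¼ - 45) = 43*(-181/4) = -7783/4 ≈ -1945.8)
M² = (-7783/4)² = 60575089/16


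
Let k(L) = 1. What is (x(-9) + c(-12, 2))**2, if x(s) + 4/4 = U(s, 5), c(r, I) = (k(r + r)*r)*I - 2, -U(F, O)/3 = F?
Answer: 0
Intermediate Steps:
U(F, O) = -3*F
c(r, I) = -2 + I*r (c(r, I) = (1*r)*I - 2 = r*I - 2 = I*r - 2 = -2 + I*r)
x(s) = -1 - 3*s
(x(-9) + c(-12, 2))**2 = ((-1 - 3*(-9)) + (-2 + 2*(-12)))**2 = ((-1 + 27) + (-2 - 24))**2 = (26 - 26)**2 = 0**2 = 0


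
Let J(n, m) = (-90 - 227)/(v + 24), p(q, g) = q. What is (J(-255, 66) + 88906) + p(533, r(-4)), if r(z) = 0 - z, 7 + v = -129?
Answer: 10017485/112 ≈ 89442.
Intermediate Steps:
v = -136 (v = -7 - 129 = -136)
r(z) = -z
J(n, m) = 317/112 (J(n, m) = (-90 - 227)/(-136 + 24) = -317/(-112) = -317*(-1/112) = 317/112)
(J(-255, 66) + 88906) + p(533, r(-4)) = (317/112 + 88906) + 533 = 9957789/112 + 533 = 10017485/112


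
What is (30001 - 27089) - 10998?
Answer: -8086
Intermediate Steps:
(30001 - 27089) - 10998 = 2912 - 10998 = -8086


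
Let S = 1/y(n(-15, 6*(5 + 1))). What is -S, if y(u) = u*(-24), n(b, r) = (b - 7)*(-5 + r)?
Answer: -1/16368 ≈ -6.1095e-5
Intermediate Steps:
n(b, r) = (-7 + b)*(-5 + r)
y(u) = -24*u
S = 1/16368 (S = 1/(-24*(35 - 42*(5 + 1) - 5*(-15) - 90*(5 + 1))) = 1/(-24*(35 - 42*6 + 75 - 90*6)) = 1/(-24*(35 - 7*36 + 75 - 15*36)) = 1/(-24*(35 - 252 + 75 - 540)) = 1/(-24*(-682)) = 1/16368 ≈ 6.1095e-5)
-S = -1*1/16368 = -1/16368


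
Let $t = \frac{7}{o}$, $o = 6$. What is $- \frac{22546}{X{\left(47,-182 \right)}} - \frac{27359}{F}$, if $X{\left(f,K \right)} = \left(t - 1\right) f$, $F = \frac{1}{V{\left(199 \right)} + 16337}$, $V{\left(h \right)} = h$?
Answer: $- \frac{21263331204}{47} \approx -4.5241 \cdot 10^{8}$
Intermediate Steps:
$t = \frac{7}{6} \approx 1.1667$
$F = \frac{1}{16536}$ ($F = \frac{1}{199 + 16337} = \frac{1}{16536} \approx 6.0474 \cdot 10^{-5}$)
$X{\left(f,K \right)} = \frac{f}{6}$ ($X{\left(f,K \right)} = \left(\frac{7}{6} - 1\right) f = \frac{f}{6}$)
$- \frac{22546}{X{\left(47,-182 \right)}} - \frac{27359}{F} = - \frac{22546}{\frac{1}{6} \cdot 47} - 27359 \frac{1}{\frac{1}{16536}} = - \frac{22546}{\frac{47}{6}} - 452408424 = \left(-22546\right) \frac{6}{47} - 452408424 = - \frac{135276}{47} - 452408424 = - \frac{21263331204}{47}$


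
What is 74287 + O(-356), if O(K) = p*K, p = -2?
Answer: 74999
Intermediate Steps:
O(K) = -2*K
74287 + O(-356) = 74287 - 2*(-356) = 74287 + 712 = 74999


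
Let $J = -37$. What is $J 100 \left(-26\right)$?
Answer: $96200$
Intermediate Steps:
$J 100 \left(-26\right) = \left(-37\right) 100 \left(-26\right) = \left(-3700\right) \left(-26\right) = 96200$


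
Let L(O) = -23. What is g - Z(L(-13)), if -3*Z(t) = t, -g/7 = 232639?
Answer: -4885442/3 ≈ -1.6285e+6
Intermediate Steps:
g = -1628473 (g = -7*232639 = -1628473)
Z(t) = -t/3
g - Z(L(-13)) = -1628473 - (-1)*(-23)/3 = -1628473 - 1*23/3 = -1628473 - 23/3 = -4885442/3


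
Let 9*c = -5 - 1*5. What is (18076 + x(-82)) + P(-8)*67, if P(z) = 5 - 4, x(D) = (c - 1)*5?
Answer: 163192/9 ≈ 18132.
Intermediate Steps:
c = -10/9 (c = (-5 - 1*5)/9 = (-5 - 5)/9 = (⅑)*(-10) = -10/9 ≈ -1.1111)
x(D) = -95/9 (x(D) = (-10/9 - 1)*5 = -19/9*5 = -95/9)
P(z) = 1
(18076 + x(-82)) + P(-8)*67 = (18076 - 95/9) + 1*67 = 162589/9 + 67 = 163192/9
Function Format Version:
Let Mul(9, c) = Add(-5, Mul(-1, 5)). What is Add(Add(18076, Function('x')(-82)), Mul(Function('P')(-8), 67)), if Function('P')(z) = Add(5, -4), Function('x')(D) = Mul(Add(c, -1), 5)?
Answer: Rational(163192, 9) ≈ 18132.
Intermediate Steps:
c = Rational(-10, 9) (c = Mul(Rational(1, 9), Add(-5, Mul(-1, 5))) = Mul(Rational(1, 9), Add(-5, -5)) = Mul(Rational(1, 9), -10) = Rational(-10, 9) ≈ -1.1111)
Function('x')(D) = Rational(-95, 9) (Function('x')(D) = Mul(Add(Rational(-10, 9), -1), 5) = Mul(Rational(-19, 9), 5) = Rational(-95, 9))
Function('P')(z) = 1
Add(Add(18076, Function('x')(-82)), Mul(Function('P')(-8), 67)) = Add(Add(18076, Rational(-95, 9)), Mul(1, 67)) = Add(Rational(162589, 9), 67) = Rational(163192, 9)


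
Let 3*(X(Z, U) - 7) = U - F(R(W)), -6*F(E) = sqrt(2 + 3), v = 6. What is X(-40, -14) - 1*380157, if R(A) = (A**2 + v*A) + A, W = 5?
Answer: -1140464/3 + sqrt(5)/18 ≈ -3.8015e+5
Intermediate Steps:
R(A) = A**2 + 7*A (R(A) = (A**2 + 6*A) + A = A**2 + 7*A)
F(E) = -sqrt(5)/6 (F(E) = -sqrt(2 + 3)/6 = -sqrt(5)/6)
X(Z, U) = 7 + U/3 + sqrt(5)/18 (X(Z, U) = 7 + (U - (-1)*sqrt(5)/6)/3 = 7 + (U + sqrt(5)/6)/3 = 7 + (U/3 + sqrt(5)/18) = 7 + U/3 + sqrt(5)/18)
X(-40, -14) - 1*380157 = (7 + (1/3)*(-14) + sqrt(5)/18) - 1*380157 = (7 - 14/3 + sqrt(5)/18) - 380157 = (7/3 + sqrt(5)/18) - 380157 = -1140464/3 + sqrt(5)/18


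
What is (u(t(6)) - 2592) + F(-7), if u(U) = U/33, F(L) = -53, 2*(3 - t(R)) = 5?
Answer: -174569/66 ≈ -2645.0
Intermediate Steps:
t(R) = 1/2 (t(R) = 3 - 1/2*5 = 3 - 5/2 = 1/2)
u(U) = U/33 (u(U) = U*(1/33) = U/33)
(u(t(6)) - 2592) + F(-7) = ((1/33)*(1/2) - 2592) - 53 = (1/66 - 2592) - 53 = -171071/66 - 53 = -174569/66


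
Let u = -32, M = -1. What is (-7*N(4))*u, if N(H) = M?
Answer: -224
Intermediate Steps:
N(H) = -1
(-7*N(4))*u = -7*(-1)*(-32) = 7*(-32) = -224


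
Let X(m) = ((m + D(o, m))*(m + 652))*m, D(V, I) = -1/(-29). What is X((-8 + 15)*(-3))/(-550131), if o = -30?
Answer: -2685536/5317933 ≈ -0.50500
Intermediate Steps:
D(V, I) = 1/29 (D(V, I) = -1*(-1/29) = 1/29)
X(m) = m*(652 + m)*(1/29 + m) (X(m) = ((m + 1/29)*(m + 652))*m = ((1/29 + m)*(652 + m))*m = ((652 + m)*(1/29 + m))*m = m*(652 + m)*(1/29 + m))
X((-8 + 15)*(-3))/(-550131) = (((-8 + 15)*(-3))*(652 + 29*((-8 + 15)*(-3))² + 18909*((-8 + 15)*(-3)))/29)/(-550131) = ((7*(-3))*(652 + 29*(7*(-3))² + 18909*(7*(-3)))/29)*(-1/550131) = ((1/29)*(-21)*(652 + 29*(-21)² + 18909*(-21)))*(-1/550131) = ((1/29)*(-21)*(652 + 29*441 - 397089))*(-1/550131) = ((1/29)*(-21)*(652 + 12789 - 397089))*(-1/550131) = ((1/29)*(-21)*(-383648))*(-1/550131) = (8056608/29)*(-1/550131) = -2685536/5317933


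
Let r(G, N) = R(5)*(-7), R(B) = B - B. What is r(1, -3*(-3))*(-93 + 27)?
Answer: 0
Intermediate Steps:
R(B) = 0
r(G, N) = 0 (r(G, N) = 0*(-7) = 0)
r(1, -3*(-3))*(-93 + 27) = 0*(-93 + 27) = 0*(-66) = 0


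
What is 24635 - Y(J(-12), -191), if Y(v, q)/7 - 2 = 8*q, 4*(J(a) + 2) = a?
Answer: 35317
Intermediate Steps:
J(a) = -2 + a/4
Y(v, q) = 14 + 56*q (Y(v, q) = 14 + 7*(8*q) = 14 + 56*q)
24635 - Y(J(-12), -191) = 24635 - (14 + 56*(-191)) = 24635 - (14 - 10696) = 24635 - 1*(-10682) = 24635 + 10682 = 35317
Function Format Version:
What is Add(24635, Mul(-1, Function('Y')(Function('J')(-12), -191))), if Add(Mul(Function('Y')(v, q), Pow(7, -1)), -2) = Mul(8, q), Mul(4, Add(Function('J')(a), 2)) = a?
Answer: 35317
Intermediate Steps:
Function('J')(a) = Add(-2, Mul(Rational(1, 4), a))
Function('Y')(v, q) = Add(14, Mul(56, q)) (Function('Y')(v, q) = Add(14, Mul(7, Mul(8, q))) = Add(14, Mul(56, q)))
Add(24635, Mul(-1, Function('Y')(Function('J')(-12), -191))) = Add(24635, Mul(-1, Add(14, Mul(56, -191)))) = Add(24635, Mul(-1, Add(14, -10696))) = Add(24635, Mul(-1, -10682)) = Add(24635, 10682) = 35317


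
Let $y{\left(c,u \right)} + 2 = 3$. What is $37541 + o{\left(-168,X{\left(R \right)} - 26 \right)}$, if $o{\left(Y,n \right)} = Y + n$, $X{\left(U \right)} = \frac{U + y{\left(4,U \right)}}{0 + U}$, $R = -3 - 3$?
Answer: $\frac{224087}{6} \approx 37348.0$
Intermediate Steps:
$y{\left(c,u \right)} = 1$ ($y{\left(c,u \right)} = -2 + 3 = 1$)
$R = -6$ ($R = -3 - 3 = -6$)
$X{\left(U \right)} = \frac{1 + U}{U}$ ($X{\left(U \right)} = \frac{U + 1}{0 + U} = \frac{1 + U}{U}$)
$37541 + o{\left(-168,X{\left(R \right)} - 26 \right)} = 37541 - \left(194 - \frac{1 - 6}{-6}\right) = 37541 - \frac{1159}{6} = \frac{224087}{6}$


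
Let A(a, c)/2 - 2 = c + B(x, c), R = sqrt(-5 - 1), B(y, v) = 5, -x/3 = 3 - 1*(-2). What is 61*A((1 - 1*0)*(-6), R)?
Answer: 854 + 122*I*sqrt(6) ≈ 854.0 + 298.84*I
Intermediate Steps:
x = -15 (x = -3*(3 - 1*(-2)) = -3*(3 + 2) = -3*5 = -15)
R = I*sqrt(6) (R = sqrt(-6) = I*sqrt(6) ≈ 2.4495*I)
A(a, c) = 14 + 2*c (A(a, c) = 4 + 2*(c + 5) = 4 + 2*(5 + c) = 4 + (10 + 2*c) = 14 + 2*c)
61*A((1 - 1*0)*(-6), R) = 61*(14 + 2*(I*sqrt(6))) = 61*(14 + 2*I*sqrt(6)) = 854 + 122*I*sqrt(6)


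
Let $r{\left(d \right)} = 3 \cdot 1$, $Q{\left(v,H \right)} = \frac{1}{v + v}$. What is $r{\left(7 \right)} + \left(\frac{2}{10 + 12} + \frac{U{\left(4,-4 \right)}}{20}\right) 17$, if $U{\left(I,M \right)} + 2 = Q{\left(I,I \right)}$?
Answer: $\frac{1039}{352} \approx 2.9517$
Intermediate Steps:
$Q{\left(v,H \right)} = \frac{1}{2 v}$
$U{\left(I,M \right)} = -2 + \frac{1}{2 I}$
$r{\left(d \right)} = 3$
$r{\left(7 \right)} + \left(\frac{2}{10 + 12} + \frac{U{\left(4,-4 \right)}}{20}\right) 17 = 3 + \left(\frac{2}{10 + 12} + \frac{-2 + \frac{1}{2 \cdot 4}}{20}\right) 17 = 3 + \left(\frac{2}{22} + \left(-2 + \frac{1}{2} \cdot \frac{1}{4}\right) \frac{1}{20}\right) 17 = 3 + \left(2 \cdot \frac{1}{22} + \left(-2 + \frac{1}{8}\right) \frac{1}{20}\right) 17 = 3 + \left(\frac{1}{11} - \frac{3}{32}\right) 17 = 3 - \frac{17}{352} = \frac{1039}{352}$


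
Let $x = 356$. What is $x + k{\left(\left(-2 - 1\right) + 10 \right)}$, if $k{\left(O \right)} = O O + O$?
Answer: $412$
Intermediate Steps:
$k{\left(O \right)} = O + O^{2}$ ($k{\left(O \right)} = O^{2} + O = O + O^{2}$)
$x + k{\left(\left(-2 - 1\right) + 10 \right)} = 356 + \left(\left(-2 - 1\right) + 10\right) \left(1 + \left(\left(-2 - 1\right) + 10\right)\right) = 356 + \left(-3 + 10\right) \left(1 + \left(-3 + 10\right)\right) = 356 + 7 \left(1 + 7\right) = 356 + 7 \cdot 8 = 356 + 56 = 412$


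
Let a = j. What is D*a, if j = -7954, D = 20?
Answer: -159080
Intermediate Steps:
a = -7954
D*a = 20*(-7954) = -159080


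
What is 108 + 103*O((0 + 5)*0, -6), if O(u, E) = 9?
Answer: 1035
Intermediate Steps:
108 + 103*O((0 + 5)*0, -6) = 108 + 103*9 = 108 + 927 = 1035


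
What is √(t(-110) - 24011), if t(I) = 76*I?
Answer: I*√32371 ≈ 179.92*I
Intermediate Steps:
√(t(-110) - 24011) = √(76*(-110) - 24011) = √(-8360 - 24011) = √(-32371) = I*√32371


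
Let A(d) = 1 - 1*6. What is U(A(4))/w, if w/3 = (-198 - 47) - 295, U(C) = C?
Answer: 1/324 ≈ 0.0030864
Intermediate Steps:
A(d) = -5 (A(d) = 1 - 6 = -5)
w = -1620 (w = 3*((-198 - 47) - 295) = 3*(-245 - 295) = 3*(-540) = -1620)
U(A(4))/w = -5/(-1620) = -5*(-1/1620) = 1/324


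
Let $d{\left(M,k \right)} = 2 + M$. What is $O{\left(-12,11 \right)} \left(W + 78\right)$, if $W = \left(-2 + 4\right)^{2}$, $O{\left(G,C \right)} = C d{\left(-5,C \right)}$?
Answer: $-2706$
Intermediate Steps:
$O{\left(G,C \right)} = - 3 C$ ($O{\left(G,C \right)} = C \left(2 - 5\right) = C \left(-3\right) = - 3 C$)
$W = 4$ ($W = 2^{2} = 4$)
$O{\left(-12,11 \right)} \left(W + 78\right) = \left(-3\right) 11 \left(4 + 78\right) = \left(-33\right) 82 = -2706$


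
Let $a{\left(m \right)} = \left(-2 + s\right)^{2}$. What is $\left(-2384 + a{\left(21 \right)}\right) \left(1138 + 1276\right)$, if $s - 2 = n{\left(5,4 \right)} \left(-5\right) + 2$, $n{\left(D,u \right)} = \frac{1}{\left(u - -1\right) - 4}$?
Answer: $-5733250$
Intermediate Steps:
$n{\left(D,u \right)} = \frac{1}{-3 + u}$ ($n{\left(D,u \right)} = \frac{1}{\left(u + 1\right) - 4} = \frac{1}{\left(1 + u\right) - 4} = \frac{1}{-3 + u}$)
$s = -1$ ($s = 2 + \left(\frac{1}{-3 + 4} \left(-5\right) + 2\right) = 2 + \left(1^{-1} \left(-5\right) + 2\right) = 2 + \left(1 \left(-5\right) + 2\right) = 2 + \left(-5 + 2\right) = 2 - 3 = -1$)
$a{\left(m \right)} = 9$ ($a{\left(m \right)} = \left(-2 - 1\right)^{2} = \left(-3\right)^{2} = 9$)
$\left(-2384 + a{\left(21 \right)}\right) \left(1138 + 1276\right) = \left(-2384 + 9\right) \left(1138 + 1276\right) = \left(-2375\right) 2414 = -5733250$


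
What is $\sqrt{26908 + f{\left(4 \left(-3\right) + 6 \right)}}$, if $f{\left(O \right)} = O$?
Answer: $\sqrt{26902} \approx 164.02$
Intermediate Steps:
$\sqrt{26908 + f{\left(4 \left(-3\right) + 6 \right)}} = \sqrt{26908 + \left(4 \left(-3\right) + 6\right)} = \sqrt{26908 + \left(-12 + 6\right)} = \sqrt{26908 - 6} = \sqrt{26902}$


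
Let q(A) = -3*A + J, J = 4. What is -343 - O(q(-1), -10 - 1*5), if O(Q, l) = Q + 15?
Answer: -365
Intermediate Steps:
q(A) = 4 - 3*A (q(A) = -3*A + 4 = 4 - 3*A)
O(Q, l) = 15 + Q
-343 - O(q(-1), -10 - 1*5) = -343 - (15 + (4 - 3*(-1))) = -343 - (15 + (4 + 3)) = -343 - (15 + 7) = -343 - 1*22 = -343 - 22 = -365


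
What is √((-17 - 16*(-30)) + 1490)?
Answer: 3*√217 ≈ 44.193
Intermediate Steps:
√((-17 - 16*(-30)) + 1490) = √((-17 + 480) + 1490) = √(463 + 1490) = √1953 = 3*√217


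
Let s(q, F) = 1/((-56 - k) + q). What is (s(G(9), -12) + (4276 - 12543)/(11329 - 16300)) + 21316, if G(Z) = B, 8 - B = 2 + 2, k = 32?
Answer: 2967161227/139188 ≈ 21318.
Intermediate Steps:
B = 4 (B = 8 - (2 + 2) = 8 - 1*4 = 8 - 4 = 4)
G(Z) = 4
s(q, F) = 1/(-88 + q) (s(q, F) = 1/((-56 - 1*32) + q) = 1/((-56 - 32) + q) = 1/(-88 + q))
(s(G(9), -12) + (4276 - 12543)/(11329 - 16300)) + 21316 = (1/(-88 + 4) + (4276 - 12543)/(11329 - 16300)) + 21316 = (1/(-84) - 8267/(-4971)) + 21316 = (-1/84 - 8267*(-1/4971)) + 21316 = (-1/84 + 8267/4971) + 21316 = 229819/139188 + 21316 = 2967161227/139188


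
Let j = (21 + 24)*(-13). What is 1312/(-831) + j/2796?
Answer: -1384829/774492 ≈ -1.7880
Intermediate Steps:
j = -585 (j = 45*(-13) = -585)
1312/(-831) + j/2796 = 1312/(-831) - 585/2796 = 1312*(-1/831) - 585*1/2796 = -1312/831 - 195/932 = -1384829/774492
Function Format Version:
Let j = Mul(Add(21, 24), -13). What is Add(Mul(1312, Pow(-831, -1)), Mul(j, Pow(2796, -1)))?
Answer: Rational(-1384829, 774492) ≈ -1.7880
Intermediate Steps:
j = -585 (j = Mul(45, -13) = -585)
Add(Mul(1312, Pow(-831, -1)), Mul(j, Pow(2796, -1))) = Add(Mul(1312, Pow(-831, -1)), Mul(-585, Pow(2796, -1))) = Add(Mul(1312, Rational(-1, 831)), Mul(-585, Rational(1, 2796))) = Add(Rational(-1312, 831), Rational(-195, 932)) = Rational(-1384829, 774492)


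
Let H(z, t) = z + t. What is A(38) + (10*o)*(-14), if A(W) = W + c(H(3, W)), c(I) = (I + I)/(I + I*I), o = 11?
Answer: -31541/21 ≈ -1502.0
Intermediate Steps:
H(z, t) = t + z
c(I) = 2*I/(I + I²) (c(I) = (2*I)/(I + I²) = 2*I/(I + I²))
A(W) = W + 2/(4 + W) (A(W) = W + 2/(1 + (W + 3)) = W + 2/(1 + (3 + W)) = W + 2/(4 + W))
A(38) + (10*o)*(-14) = (2 + 38*(4 + 38))/(4 + 38) + (10*11)*(-14) = (2 + 38*42)/42 + 110*(-14) = (2 + 1596)/42 - 1540 = (1/42)*1598 - 1540 = 799/21 - 1540 = -31541/21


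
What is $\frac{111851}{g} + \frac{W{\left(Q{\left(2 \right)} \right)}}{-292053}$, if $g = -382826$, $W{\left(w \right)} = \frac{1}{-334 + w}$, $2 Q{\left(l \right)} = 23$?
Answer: $- \frac{21069840200783}{72114535746810} \approx -0.29217$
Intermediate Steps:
$Q{\left(l \right)} = \frac{23}{2}$ ($Q{\left(l \right)} = \frac{1}{2} \cdot 23 = \frac{23}{2}$)
$\frac{111851}{g} + \frac{W{\left(Q{\left(2 \right)} \right)}}{-292053} = \frac{111851}{-382826} + \frac{1}{\left(-334 + \frac{23}{2}\right) \left(-292053\right)} = 111851 \left(- \frac{1}{382826}\right) + \frac{1}{- \frac{645}{2}} \left(- \frac{1}{292053}\right) = - \frac{111851}{382826} - - \frac{2}{188374185} = - \frac{111851}{382826} + \frac{2}{188374185} = - \frac{21069840200783}{72114535746810}$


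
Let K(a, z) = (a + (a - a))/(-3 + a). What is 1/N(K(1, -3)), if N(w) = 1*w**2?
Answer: 4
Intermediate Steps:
K(a, z) = a/(-3 + a) (K(a, z) = (a + 0)/(-3 + a) = a/(-3 + a))
N(w) = w**2
1/N(K(1, -3)) = 1/((1/(-3 + 1))**2) = 1/((1/(-2))**2) = 1/((1*(-1/2))**2) = 1/((-1/2)**2) = 1/(1/4) = 4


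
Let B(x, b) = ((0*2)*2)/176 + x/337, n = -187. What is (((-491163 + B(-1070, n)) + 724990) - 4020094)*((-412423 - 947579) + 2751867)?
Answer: -1775982227846385/337 ≈ -5.2700e+12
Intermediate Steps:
B(x, b) = x/337 (B(x, b) = (0*2)*(1/176) + x*(1/337) = 0*(1/176) + x/337 = 0 + x/337 = x/337)
(((-491163 + B(-1070, n)) + 724990) - 4020094)*((-412423 - 947579) + 2751867) = (((-491163 + (1/337)*(-1070)) + 724990) - 4020094)*((-412423 - 947579) + 2751867) = (((-491163 - 1070/337) + 724990) - 4020094)*(-1360002 + 2751867) = ((-165523001/337 + 724990) - 4020094)*1391865 = (78798629/337 - 4020094)*1391865 = -1275973049/337*1391865 = -1775982227846385/337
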